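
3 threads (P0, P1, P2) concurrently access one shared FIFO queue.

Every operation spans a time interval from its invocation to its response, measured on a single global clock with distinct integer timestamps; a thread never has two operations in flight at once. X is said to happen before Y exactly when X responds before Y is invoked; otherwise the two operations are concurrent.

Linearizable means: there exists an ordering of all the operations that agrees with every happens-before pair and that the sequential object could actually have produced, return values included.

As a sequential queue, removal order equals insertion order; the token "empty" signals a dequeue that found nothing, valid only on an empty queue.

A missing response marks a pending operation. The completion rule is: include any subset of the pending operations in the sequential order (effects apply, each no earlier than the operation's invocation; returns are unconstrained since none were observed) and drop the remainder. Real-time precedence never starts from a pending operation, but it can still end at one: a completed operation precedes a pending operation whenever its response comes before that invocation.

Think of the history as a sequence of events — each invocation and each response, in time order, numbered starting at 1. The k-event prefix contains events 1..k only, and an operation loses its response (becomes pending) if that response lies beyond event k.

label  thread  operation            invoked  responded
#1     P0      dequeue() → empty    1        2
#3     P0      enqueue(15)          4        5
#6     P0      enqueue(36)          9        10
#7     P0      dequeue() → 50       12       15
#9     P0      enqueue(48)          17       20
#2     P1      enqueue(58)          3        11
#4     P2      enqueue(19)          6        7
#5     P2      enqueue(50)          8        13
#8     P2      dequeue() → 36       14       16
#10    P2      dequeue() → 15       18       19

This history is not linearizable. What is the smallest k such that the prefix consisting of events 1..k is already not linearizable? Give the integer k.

events 1..14 are linearizable, e.g. via #1, #2, #3, #4, #5, #6:
step 1: #1 dequeue() → empty — queue <>
step 2: #2 enqueue(58) — queue <58>
step 3: #3 enqueue(15) — queue <58,15>
step 4: #4 enqueue(19) — queue <58,15,19>
step 5: #5 enqueue(50) — queue <58,15,19,50>
step 6: #6 enqueue(36) — queue <58,15,19,50,36>
once event 15 joins (#7's response, time 15), exhaustive search finds no witness
no escape via the 1 pending operation (#8): every completion choice fails
take #1, #2, #3, #4, #5, #6, #7 (pending dropped): step 7 already fails, because #7 dequeue() → 50 cannot occur there
take #1, #2, #3, #4, #6, #5, #7 (pending dropped): step 7 already fails, because #7 dequeue() → 50 cannot occur there

15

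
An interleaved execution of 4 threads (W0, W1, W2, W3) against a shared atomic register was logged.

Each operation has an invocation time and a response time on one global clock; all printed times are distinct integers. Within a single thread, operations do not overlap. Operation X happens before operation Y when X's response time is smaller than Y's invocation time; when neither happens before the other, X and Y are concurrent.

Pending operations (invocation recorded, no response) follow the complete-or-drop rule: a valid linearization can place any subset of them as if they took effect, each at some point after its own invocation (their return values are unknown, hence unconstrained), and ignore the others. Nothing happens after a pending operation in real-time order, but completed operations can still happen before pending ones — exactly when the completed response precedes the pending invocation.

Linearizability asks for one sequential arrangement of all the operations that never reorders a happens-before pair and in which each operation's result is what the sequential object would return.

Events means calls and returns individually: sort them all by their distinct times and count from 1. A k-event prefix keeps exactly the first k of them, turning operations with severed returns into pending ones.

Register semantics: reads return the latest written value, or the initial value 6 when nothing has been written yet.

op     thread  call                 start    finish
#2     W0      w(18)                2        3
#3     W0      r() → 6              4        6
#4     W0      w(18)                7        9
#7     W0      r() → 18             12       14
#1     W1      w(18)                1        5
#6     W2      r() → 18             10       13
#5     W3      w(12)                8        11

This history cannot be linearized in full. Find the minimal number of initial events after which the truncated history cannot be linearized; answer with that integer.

events 1..5 are still linearizable — one witness is #1, #2:
step 1: #1 w(18) — value 18
step 2: #2 w(18) — value 18
at event 6 (#3's time-6 response) nothing linearizes any more
one such order, #1, #2, #3, breaks at step 3 where #3 r() → 6 is illegal
one such order, #2, #1, #3, breaks at step 3 where #3 r() → 6 is illegal

6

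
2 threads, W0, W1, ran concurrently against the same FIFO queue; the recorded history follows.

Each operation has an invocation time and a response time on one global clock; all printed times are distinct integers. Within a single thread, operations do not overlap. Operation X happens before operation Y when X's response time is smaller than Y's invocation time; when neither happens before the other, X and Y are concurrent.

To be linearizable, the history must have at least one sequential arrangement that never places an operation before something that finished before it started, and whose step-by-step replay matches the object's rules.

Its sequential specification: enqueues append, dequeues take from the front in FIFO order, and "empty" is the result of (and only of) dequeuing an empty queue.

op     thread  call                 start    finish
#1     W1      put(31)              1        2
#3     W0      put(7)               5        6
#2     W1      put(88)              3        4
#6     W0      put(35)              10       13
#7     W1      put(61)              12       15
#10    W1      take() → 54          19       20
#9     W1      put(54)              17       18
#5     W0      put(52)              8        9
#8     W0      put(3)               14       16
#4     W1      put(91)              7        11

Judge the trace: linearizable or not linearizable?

already the first 20 events (up to #10's response at time 20) admit no linearization; the first 19 still do
the 10 completed operations admit 8 real-time orders; each fails the FIFO queue replay
take #1, #2, #3, #4, #5, #6, #7, #8, #9, #10: step 10 already fails, because #10 take() → 54 cannot occur there
take #1, #2, #3, #4, #5, #6, #8, #7, #9, #10: step 10 already fails, because #10 take() → 54 cannot occur there

not linearizable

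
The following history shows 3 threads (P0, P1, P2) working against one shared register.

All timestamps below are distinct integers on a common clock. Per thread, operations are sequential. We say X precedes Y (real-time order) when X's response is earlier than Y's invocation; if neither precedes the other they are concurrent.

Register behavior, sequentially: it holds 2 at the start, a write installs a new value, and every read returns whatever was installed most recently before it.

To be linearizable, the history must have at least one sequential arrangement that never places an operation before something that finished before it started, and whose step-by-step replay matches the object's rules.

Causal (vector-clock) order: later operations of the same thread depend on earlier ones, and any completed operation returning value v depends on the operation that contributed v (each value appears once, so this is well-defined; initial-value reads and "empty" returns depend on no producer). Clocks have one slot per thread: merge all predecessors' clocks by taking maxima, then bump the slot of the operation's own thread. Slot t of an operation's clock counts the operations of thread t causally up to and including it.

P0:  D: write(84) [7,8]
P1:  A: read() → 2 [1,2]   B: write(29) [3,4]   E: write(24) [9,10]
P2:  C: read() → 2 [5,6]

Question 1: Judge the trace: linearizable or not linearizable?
prefix check: 1..5 passes, 1..6 fails once C's time-6 response joins
exhaustive check: the 3 completed register ops admit one real-time order; illegal
for example A, B, C fails at step 3: C read() → 2 is not legal there

not linearizable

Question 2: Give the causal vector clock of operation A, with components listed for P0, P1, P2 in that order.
root op C, invoked 5: fresh clock plus P2's own tick → (0, 0, 1)
root op A, invoked 1: fresh clock plus P1's own tick → (0, 1, 0)
root op D, invoked 7: fresh clock plus P0's own tick → (1, 0, 0)
from VC(A)=(0, 1, 0), B (invoked 3) maxes components and bumps P1 → (0, 2, 0)
from VC(B)=(0, 2, 0), E (invoked 9) maxes components and bumps P1 → (0, 3, 0)
target: VC(A) = (0, 1, 0)

(0, 1, 0)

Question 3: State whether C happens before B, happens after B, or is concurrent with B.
C spans [5,6], B spans [3,4]
resp(B)=4 < inv(C)=5

after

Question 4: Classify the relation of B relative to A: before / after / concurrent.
B spans [3,4], A spans [1,2]
resp(A)=2 < inv(B)=3

after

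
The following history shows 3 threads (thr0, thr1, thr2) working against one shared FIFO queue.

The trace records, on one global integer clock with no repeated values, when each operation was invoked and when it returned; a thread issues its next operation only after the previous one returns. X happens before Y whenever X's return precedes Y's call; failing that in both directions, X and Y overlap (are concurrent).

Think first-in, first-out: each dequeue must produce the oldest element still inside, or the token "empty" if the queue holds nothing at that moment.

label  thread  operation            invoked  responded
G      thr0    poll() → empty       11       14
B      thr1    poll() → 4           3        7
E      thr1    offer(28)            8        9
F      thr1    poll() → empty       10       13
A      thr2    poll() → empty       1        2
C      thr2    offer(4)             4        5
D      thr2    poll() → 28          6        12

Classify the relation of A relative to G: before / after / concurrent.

A spans [1,2], G spans [11,14]
resp(A)=2 < inv(G)=11

before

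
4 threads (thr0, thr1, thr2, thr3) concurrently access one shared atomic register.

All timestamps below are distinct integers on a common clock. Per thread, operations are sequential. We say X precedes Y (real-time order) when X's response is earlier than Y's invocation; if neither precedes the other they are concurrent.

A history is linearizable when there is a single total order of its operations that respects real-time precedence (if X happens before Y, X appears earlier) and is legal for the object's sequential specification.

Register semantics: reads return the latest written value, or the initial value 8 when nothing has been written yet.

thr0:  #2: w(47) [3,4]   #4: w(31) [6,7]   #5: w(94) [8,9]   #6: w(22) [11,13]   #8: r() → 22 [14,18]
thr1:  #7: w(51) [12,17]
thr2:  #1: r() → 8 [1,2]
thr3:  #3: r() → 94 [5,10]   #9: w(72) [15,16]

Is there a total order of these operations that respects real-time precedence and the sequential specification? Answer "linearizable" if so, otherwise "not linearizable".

linearizable

one valid linearization: #1, #2, #4, #5, #3, #6, #8, #7, #9
after step 1 (#1 r() → 8): value 8
after step 2 (#2 w(47)): value 47
after step 3 (#4 w(31)): value 31
after step 4 (#5 w(94)): value 94
after step 5 (#3 r() → 94): value 94
after step 6 (#6 w(22)): value 22
after step 7 (#8 r() → 22): value 22
after step 8 (#7 w(51)): value 51
after step 9 (#9 w(72)): value 72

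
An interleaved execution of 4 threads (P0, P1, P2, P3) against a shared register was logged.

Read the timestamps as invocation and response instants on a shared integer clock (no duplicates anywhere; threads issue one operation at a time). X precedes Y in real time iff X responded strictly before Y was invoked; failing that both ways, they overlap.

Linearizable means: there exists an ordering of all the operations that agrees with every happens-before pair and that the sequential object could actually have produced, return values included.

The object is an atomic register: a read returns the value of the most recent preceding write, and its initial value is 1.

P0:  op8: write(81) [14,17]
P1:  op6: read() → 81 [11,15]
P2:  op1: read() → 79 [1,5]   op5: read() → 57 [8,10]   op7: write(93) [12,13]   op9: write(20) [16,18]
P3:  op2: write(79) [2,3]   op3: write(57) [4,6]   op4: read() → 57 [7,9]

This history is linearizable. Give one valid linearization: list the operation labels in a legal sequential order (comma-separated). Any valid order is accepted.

op2, op1, op3, op4, op5, op7, op8, op6, op9

after step 1 (op2 write(79)): value 79
after step 2 (op1 read() → 79): value 79
after step 3 (op3 write(57)): value 57
after step 4 (op4 read() → 57): value 57
after step 5 (op5 read() → 57): value 57
after step 6 (op7 write(93)): value 93
after step 7 (op8 write(81)): value 81
after step 8 (op6 read() → 81): value 81
after step 9 (op9 write(20)): value 20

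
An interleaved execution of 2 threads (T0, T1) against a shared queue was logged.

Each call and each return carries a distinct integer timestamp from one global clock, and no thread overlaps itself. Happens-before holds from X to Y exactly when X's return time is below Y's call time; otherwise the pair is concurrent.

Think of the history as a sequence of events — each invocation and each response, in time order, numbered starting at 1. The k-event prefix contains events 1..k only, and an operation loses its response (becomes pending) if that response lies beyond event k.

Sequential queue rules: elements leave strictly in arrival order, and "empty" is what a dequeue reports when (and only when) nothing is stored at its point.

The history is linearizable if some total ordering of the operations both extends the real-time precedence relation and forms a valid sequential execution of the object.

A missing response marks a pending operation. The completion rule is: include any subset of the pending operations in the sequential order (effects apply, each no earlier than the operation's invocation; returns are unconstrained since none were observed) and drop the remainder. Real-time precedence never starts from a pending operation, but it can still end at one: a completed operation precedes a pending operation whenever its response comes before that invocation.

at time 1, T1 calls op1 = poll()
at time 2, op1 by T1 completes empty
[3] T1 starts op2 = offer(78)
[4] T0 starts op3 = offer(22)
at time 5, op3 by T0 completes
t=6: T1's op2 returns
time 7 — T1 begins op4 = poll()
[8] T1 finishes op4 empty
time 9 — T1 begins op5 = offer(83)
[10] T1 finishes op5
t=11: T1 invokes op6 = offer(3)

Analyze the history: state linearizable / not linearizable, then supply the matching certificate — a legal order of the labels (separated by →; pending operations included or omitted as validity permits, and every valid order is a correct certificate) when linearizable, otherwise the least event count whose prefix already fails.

already the first 8 events (up to op4's response at time 8) admit no linearization; the first 7 still do
checked exhaustively: 2 real-time-consistent orders of 4 completed operations, zero legal queue replays
e.g. op1, op2, op3, op4: illegal at step 4, since op4 poll() → empty cannot apply there
e.g. op1, op3, op2, op4: illegal at step 4, since op4 poll() → empty cannot apply there

not linearizable — minimal violating prefix: 8 events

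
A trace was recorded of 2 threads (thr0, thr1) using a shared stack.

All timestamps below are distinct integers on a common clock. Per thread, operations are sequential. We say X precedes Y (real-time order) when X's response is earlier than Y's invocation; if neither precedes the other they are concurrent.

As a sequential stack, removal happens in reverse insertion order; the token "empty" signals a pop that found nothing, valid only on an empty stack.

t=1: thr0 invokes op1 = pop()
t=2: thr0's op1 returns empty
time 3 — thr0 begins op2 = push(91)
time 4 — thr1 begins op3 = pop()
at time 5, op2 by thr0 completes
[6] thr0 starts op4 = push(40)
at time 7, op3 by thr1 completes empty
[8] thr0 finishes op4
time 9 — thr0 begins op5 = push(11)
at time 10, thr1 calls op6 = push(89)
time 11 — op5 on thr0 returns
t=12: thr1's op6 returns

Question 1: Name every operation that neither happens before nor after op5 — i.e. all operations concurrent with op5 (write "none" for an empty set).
op5 spans [9,11]: anything still running between times 9 and 11 counts as concurrent
op1 [1,2]: before
op2 [3,5]: before
op3 [4,7]: before
op4 [6,8]: before
op6 [10,12]: concurrent

op6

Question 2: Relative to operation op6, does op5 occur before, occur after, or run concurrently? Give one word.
op5 spans [9,11], op6 spans [10,12]
the intervals overlap in both directions

concurrent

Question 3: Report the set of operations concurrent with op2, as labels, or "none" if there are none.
op2 runs from 3 to 5; window-overlapping ops are concurrent
op1 [1,2]: before
op3 [4,7]: concurrent
op4 [6,8]: after
op5 [9,11]: after
op6 [10,12]: after

op3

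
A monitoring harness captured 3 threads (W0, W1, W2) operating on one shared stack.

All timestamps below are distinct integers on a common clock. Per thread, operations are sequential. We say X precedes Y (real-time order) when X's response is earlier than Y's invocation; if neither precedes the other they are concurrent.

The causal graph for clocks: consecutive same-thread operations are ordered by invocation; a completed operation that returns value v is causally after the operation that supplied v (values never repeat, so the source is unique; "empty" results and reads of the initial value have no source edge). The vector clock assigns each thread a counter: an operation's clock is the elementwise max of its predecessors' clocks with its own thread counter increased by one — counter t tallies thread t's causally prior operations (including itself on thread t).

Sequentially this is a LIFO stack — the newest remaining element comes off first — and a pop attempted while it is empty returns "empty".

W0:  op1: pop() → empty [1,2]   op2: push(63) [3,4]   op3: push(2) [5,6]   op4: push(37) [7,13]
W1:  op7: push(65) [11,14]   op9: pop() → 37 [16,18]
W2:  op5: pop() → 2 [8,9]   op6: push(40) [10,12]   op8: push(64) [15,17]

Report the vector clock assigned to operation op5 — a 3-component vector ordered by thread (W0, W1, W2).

(3, 0, 1)

VC(op7, invoked at 11): no causal predecessors; +1 on W1 → (0, 1, 0)
VC(op1, invoked at 1): no causal predecessors; +1 on W0 → (1, 0, 0)
from VC(op1)=(1, 0, 0), op2 (invoked 3) maxes components and bumps W0 → (2, 0, 0)
from VC(op2)=(2, 0, 0), op3 (invoked 5) maxes components and bumps W0 → (3, 0, 0)
from VC(op3)=(3, 0, 0), op5 (invoked 8) maxes components and bumps W2 → (3, 0, 1)
from VC(op3)=(3, 0, 0), op4 (invoked 7) maxes components and bumps W0 → (4, 0, 0)
from VC(op5)=(3, 0, 1), op6 (invoked 10) maxes components and bumps W2 → (3, 0, 2)
from VC(op6)=(3, 0, 2), op8 (invoked 15) maxes components and bumps W2 → (3, 0, 3)
from VC(op4)=(4, 0, 0), VC(op7)=(0, 1, 0), op9 (invoked 16) maxes components and bumps W1 → (4, 2, 0)
target: VC(op5) = (3, 0, 1)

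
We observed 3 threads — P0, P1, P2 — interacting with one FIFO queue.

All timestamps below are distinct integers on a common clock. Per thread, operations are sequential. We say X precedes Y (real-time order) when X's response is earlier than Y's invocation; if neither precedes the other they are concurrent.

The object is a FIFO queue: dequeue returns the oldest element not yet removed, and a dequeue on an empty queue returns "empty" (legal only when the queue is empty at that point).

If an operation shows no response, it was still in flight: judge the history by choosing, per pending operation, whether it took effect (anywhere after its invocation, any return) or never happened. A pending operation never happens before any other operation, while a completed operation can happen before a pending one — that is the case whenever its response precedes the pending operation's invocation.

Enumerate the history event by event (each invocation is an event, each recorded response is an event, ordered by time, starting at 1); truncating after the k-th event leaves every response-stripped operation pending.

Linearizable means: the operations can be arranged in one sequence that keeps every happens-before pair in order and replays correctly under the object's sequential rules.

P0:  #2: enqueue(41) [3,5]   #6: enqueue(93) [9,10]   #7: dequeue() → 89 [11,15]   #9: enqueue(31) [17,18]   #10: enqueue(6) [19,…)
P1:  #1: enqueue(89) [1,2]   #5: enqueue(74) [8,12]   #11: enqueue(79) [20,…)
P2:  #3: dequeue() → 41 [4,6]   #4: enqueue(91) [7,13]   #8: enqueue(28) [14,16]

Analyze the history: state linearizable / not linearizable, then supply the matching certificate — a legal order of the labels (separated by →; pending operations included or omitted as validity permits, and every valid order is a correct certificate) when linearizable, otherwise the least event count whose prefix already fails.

through event 5 a valid linearization exists; event 6 (#3 responding at time 6) ends that
2 orders of the 3 completed FIFO queue ops respect real time; none is legal
e.g. #1, #2, #3: illegal at step 3, since #3 dequeue() → 41 cannot apply there
e.g. #1, #3, #2: illegal at step 2, since #3 dequeue() → 41 cannot apply there

not linearizable — minimal violating prefix: 6 events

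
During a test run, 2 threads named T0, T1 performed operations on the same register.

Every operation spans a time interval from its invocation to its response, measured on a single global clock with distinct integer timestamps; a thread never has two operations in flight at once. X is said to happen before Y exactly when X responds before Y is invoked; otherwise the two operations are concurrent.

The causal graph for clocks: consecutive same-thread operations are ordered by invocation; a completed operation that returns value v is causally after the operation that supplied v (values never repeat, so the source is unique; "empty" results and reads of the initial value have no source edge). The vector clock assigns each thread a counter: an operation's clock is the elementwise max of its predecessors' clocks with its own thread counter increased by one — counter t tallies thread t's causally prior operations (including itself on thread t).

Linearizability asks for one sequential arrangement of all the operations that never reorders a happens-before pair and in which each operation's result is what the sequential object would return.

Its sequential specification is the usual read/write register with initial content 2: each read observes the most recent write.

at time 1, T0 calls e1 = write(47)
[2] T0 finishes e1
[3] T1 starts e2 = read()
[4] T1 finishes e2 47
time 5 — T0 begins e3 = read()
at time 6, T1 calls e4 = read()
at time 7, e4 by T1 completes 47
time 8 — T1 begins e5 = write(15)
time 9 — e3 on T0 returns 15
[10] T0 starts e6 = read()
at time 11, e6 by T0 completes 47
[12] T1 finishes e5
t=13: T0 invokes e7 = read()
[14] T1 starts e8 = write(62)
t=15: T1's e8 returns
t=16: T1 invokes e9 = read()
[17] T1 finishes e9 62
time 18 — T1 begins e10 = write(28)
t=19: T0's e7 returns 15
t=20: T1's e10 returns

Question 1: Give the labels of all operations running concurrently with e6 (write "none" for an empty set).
overlap test against e6 [10,11]: concurrent iff the interval meets 10..11
e1 [1,2]: before
e2 [3,4]: before
e3 [5,9]: before
e4 [6,7]: before
e5 [8,12]: concurrent
e7 [13,19]: after
e8 [14,15]: after
e9 [16,17]: after
e10 [18,20]: after

e5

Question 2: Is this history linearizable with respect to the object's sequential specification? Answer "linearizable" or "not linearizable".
events 1..10 are fine; event 11 — the response of e6 at time 11 — makes the prefix non-linearizable
the 5 completed operations admit 2 real-time orders; each fails the register replay
completion choices over the 1 pending operation (e5) were checked; none helps
sample order e1, e2, e3, e4, e6 (pending dropped) stalls at step 3 — e3 read() → 15 has no legal effect
sample order e1, e2, e4, e3, e6 (pending dropped) stalls at step 4 — e3 read() → 15 has no legal effect

not linearizable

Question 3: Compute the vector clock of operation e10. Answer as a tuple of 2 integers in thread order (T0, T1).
invoked at 1, e1 has no predecessors; its own T0 bump gives (1, 0)
e2, invoked 3, takes VC(e1)=(1, 0) under max, adds 1 for T1 → (1, 1)
e4, invoked 6, takes VC(e1)=(1, 0), VC(e2)=(1, 1) under max, adds 1 for T1 → (1, 2)
e5, invoked 8, takes VC(e4)=(1, 2) under max, adds 1 for T1 → (1, 3)
e8, invoked 14, takes VC(e5)=(1, 3) under max, adds 1 for T1 → (1, 4)
e3, invoked 5, takes VC(e1)=(1, 0), VC(e5)=(1, 3) under max, adds 1 for T0 → (2, 3)
e9, invoked 16, takes VC(e8)=(1, 4) under max, adds 1 for T1 → (1, 5)
e6, invoked 10, takes VC(e1)=(1, 0), VC(e3)=(2, 3) under max, adds 1 for T0 → (3, 3)
e10, invoked 18, takes VC(e9)=(1, 5) under max, adds 1 for T1 → (1, 6)
e7, invoked 13, takes VC(e5)=(1, 3), VC(e6)=(3, 3) under max, adds 1 for T0 → (4, 3)
target: VC(e10) = (1, 6)

(1, 6)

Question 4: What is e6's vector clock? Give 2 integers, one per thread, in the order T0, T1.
root op e1, invoked 1: fresh clock plus T0's own tick → (1, 0)
VC(e2, invoked at 3): max of VC(e1)=(1, 0), then +1 on thread T1 → (1, 1)
VC(e4, invoked at 6): max of VC(e1)=(1, 0), VC(e2)=(1, 1), then +1 on thread T1 → (1, 2)
VC(e5, invoked at 8): max of VC(e4)=(1, 2), then +1 on thread T1 → (1, 3)
VC(e8, invoked at 14): max of VC(e5)=(1, 3), then +1 on thread T1 → (1, 4)
VC(e3, invoked at 5): max of VC(e1)=(1, 0), VC(e5)=(1, 3), then +1 on thread T0 → (2, 3)
VC(e9, invoked at 16): max of VC(e8)=(1, 4), then +1 on thread T1 → (1, 5)
VC(e6, invoked at 10): max of VC(e1)=(1, 0), VC(e3)=(2, 3), then +1 on thread T0 → (3, 3)
VC(e10, invoked at 18): max of VC(e9)=(1, 5), then +1 on thread T1 → (1, 6)
VC(e7, invoked at 13): max of VC(e5)=(1, 3), VC(e6)=(3, 3), then +1 on thread T0 → (4, 3)
target: VC(e6) = (3, 3)

(3, 3)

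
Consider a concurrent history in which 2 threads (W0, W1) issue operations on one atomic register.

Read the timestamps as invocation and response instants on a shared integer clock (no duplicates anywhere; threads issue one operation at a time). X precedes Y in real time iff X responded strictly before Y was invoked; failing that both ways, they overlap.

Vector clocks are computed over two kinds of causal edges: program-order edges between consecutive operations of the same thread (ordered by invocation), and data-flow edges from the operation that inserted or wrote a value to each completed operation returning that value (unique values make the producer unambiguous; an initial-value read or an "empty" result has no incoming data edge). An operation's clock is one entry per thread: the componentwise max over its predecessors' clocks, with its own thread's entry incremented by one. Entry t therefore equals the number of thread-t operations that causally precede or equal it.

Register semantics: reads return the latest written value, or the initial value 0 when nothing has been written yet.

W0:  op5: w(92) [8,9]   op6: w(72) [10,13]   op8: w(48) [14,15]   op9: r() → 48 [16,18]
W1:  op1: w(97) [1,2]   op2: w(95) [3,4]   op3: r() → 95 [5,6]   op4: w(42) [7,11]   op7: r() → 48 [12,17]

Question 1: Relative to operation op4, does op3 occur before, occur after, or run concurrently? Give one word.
op3 spans [5,6], op4 spans [7,11]
resp(op3)=6 < inv(op4)=7

before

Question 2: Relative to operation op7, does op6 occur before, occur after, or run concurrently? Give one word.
op6 spans [10,13], op7 spans [12,17]
the intervals overlap in both directions

concurrent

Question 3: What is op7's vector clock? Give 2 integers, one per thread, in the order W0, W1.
op1, invoked 1, has no incoming edges; only W1's bump applies → (0, 1)
op5, invoked 8, has no incoming edges; only W0's bump applies → (1, 0)
op2 (invocation 3): componentwise max over VC(op1)=(0, 1), +1 at W1, giving (0, 2)
op6 (invocation 10): componentwise max over VC(op5)=(1, 0), +1 at W0, giving (2, 0)
op3 (invocation 5): componentwise max over VC(op2)=(0, 2), +1 at W1, giving (0, 3)
op8 (invocation 14): componentwise max over VC(op6)=(2, 0), +1 at W0, giving (3, 0)
op4 (invocation 7): componentwise max over VC(op3)=(0, 3), +1 at W1, giving (0, 4)
op9 (invocation 16): componentwise max over VC(op8)=(3, 0), +1 at W0, giving (4, 0)
op7 (invocation 12): componentwise max over VC(op4)=(0, 4), VC(op8)=(3, 0), +1 at W1, giving (3, 5)
target: VC(op7) = (3, 5)

(3, 5)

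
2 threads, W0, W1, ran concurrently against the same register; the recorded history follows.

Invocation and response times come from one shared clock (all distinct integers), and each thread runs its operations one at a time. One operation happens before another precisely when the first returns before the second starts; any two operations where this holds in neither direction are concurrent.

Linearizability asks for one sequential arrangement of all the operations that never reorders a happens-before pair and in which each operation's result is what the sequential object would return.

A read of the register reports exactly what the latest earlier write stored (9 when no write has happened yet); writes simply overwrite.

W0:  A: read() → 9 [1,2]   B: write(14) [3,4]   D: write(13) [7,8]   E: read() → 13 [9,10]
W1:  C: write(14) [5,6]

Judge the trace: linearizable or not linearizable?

linearizable

one valid linearization: A, B, C, D, E
1. A read() → 9, leaving value 9
2. B write(14), leaving value 14
3. C write(14), leaving value 14
4. D write(13), leaving value 13
5. E read() → 13, leaving value 13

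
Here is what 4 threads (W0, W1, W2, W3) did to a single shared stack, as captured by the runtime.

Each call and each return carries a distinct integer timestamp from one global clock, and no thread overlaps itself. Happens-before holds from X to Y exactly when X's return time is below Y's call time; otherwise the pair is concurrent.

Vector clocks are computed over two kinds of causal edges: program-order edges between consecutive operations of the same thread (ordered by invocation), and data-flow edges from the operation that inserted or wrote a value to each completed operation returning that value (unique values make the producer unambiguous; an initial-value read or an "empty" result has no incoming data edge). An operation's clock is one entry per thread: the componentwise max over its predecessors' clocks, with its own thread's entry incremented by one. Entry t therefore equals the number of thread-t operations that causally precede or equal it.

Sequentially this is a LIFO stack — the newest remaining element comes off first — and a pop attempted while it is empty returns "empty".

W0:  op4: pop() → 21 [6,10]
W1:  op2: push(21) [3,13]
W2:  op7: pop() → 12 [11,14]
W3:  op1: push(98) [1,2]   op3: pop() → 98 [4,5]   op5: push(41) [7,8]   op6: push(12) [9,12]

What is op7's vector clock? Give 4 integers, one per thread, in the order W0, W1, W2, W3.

invoked at 1, op1 has no predecessors; its own W3 bump gives (0, 0, 0, 1)
invoked at 3, op2 has no predecessors; its own W1 bump gives (0, 1, 0, 0)
invoked at 4, op3 merges VC(op1)=(0, 0, 0, 1) and bumps W3's slot → (0, 0, 0, 2)
invoked at 6, op4 merges VC(op2)=(0, 1, 0, 0) and bumps W0's slot → (1, 1, 0, 0)
invoked at 7, op5 merges VC(op3)=(0, 0, 0, 2) and bumps W3's slot → (0, 0, 0, 3)
invoked at 9, op6 merges VC(op5)=(0, 0, 0, 3) and bumps W3's slot → (0, 0, 0, 4)
invoked at 11, op7 merges VC(op6)=(0, 0, 0, 4) and bumps W2's slot → (0, 0, 1, 4)
target: VC(op7) = (0, 0, 1, 4)

(0, 0, 1, 4)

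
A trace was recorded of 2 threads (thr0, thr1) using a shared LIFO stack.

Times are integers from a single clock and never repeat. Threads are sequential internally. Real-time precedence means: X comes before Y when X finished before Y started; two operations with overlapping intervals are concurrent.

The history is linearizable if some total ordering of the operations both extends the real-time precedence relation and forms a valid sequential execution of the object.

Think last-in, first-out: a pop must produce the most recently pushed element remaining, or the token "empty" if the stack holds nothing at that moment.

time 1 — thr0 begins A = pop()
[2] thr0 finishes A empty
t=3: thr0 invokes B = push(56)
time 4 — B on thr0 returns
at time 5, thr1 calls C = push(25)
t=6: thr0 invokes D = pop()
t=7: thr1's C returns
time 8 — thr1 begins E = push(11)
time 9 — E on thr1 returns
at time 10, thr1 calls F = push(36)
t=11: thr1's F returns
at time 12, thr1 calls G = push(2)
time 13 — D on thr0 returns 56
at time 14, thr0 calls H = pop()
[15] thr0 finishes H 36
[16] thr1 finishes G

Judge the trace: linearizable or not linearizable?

linearizable

one valid linearization: A, B, D, C, E, F, H, G
after step 1 (A pop() → empty): stack <>
after step 2 (B push(56)): stack <56>
after step 3 (D pop() → 56): stack <>
after step 4 (C push(25)): stack <25>
after step 5 (E push(11)): stack <25,11>
after step 6 (F push(36)): stack <25,11,36>
after step 7 (H pop() → 36): stack <25,11>
after step 8 (G push(2)): stack <25,11,2>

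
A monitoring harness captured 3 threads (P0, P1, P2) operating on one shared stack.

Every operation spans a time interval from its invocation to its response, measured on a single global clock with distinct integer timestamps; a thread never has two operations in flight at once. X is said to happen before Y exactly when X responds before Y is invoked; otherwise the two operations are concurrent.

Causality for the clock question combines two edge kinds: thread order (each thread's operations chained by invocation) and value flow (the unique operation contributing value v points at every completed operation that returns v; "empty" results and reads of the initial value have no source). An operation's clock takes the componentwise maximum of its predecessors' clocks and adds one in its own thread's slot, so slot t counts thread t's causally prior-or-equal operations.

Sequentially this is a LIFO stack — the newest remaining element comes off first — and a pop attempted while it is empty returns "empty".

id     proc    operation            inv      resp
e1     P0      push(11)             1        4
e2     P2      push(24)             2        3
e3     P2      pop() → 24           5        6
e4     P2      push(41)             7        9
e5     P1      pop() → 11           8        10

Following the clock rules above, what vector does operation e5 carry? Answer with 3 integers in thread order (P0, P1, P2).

(1, 1, 0)

root op e2, invoked 2: fresh clock plus P2's own tick → (0, 0, 1)
root op e1, invoked 1: fresh clock plus P0's own tick → (1, 0, 0)
invoked at 5, e3 merges VC(e2)=(0, 0, 1) and bumps P2's slot → (0, 0, 2)
invoked at 8, e5 merges VC(e1)=(1, 0, 0) and bumps P1's slot → (1, 1, 0)
invoked at 7, e4 merges VC(e3)=(0, 0, 2) and bumps P2's slot → (0, 0, 3)
target: VC(e5) = (1, 1, 0)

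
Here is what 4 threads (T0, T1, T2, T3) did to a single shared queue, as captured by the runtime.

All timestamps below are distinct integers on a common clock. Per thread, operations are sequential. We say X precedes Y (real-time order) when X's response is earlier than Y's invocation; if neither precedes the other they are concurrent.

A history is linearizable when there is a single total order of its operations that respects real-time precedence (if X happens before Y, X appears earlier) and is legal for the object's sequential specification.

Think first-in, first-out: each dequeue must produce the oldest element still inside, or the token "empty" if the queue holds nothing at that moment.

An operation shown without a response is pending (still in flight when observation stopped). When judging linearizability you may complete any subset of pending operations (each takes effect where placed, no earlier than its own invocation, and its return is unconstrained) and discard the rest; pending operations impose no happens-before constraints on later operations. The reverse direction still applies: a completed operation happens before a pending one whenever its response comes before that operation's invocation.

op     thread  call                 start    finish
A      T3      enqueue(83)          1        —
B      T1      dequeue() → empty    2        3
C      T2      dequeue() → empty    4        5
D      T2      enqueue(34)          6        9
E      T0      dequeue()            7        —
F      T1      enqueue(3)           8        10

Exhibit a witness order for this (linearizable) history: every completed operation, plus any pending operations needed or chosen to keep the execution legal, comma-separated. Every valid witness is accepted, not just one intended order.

step 1: B dequeue() → empty — queue <>
step 2: C dequeue() → empty — queue <>
step 3: A enqueue(83) (pending, included) — queue <83>
step 4: D enqueue(34) — queue <83,34>
step 5: E dequeue() (pending, included) — queue <34>
step 6: F enqueue(3) — queue <34,3>

B, C, A, D, E, F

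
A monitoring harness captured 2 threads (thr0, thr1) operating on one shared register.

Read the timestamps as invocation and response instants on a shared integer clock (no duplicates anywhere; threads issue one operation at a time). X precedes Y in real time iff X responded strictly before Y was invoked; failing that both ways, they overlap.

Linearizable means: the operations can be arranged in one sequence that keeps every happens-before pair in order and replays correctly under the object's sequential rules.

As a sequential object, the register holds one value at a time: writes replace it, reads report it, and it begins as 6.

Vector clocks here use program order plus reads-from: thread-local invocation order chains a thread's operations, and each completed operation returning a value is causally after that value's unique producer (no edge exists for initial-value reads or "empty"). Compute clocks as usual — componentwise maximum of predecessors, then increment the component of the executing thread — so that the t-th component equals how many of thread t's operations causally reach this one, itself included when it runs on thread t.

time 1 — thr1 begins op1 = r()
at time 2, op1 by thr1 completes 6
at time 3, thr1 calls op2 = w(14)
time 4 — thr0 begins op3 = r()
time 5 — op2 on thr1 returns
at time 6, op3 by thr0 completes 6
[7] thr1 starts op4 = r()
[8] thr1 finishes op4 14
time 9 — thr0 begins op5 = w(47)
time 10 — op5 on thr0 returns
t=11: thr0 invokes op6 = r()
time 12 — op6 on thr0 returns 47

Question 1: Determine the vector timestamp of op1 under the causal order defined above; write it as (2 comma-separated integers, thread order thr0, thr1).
Answer: (0, 1)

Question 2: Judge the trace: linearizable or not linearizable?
one valid linearization: op1, op3, op2, op4, op5, op6
step 1: op1 r() → 6 — value 6
step 2: op3 r() → 6 — value 6
step 3: op2 w(14) — value 14
step 4: op4 r() → 14 — value 14
step 5: op5 w(47) — value 47
step 6: op6 r() → 47 — value 47

linearizable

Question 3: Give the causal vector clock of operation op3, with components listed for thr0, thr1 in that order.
Answer: (1, 0)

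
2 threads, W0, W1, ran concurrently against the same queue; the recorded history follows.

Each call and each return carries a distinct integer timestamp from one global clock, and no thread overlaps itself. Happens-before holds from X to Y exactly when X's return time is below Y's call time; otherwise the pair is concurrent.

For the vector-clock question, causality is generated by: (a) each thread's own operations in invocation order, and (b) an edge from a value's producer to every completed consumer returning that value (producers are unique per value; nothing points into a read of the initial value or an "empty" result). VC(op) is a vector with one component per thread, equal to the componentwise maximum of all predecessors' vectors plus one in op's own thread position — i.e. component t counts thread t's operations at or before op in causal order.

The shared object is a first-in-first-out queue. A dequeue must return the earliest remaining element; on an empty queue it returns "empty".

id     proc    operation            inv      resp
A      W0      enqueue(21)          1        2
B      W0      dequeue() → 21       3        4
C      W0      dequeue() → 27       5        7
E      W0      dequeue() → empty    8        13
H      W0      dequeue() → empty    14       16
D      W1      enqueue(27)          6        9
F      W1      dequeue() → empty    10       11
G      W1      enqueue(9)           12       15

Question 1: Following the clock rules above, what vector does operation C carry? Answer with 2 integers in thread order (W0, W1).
root op D, invoked 6: fresh clock plus W1's own tick → (0, 1)
root op A, invoked 1: fresh clock plus W0's own tick → (1, 0)
VC(F, invoked at 10): max of VC(D)=(0, 1), then +1 on thread W1 → (0, 2)
VC(B, invoked at 3): max of VC(A)=(1, 0), then +1 on thread W0 → (2, 0)
VC(G, invoked at 12): max of VC(F)=(0, 2), then +1 on thread W1 → (0, 3)
VC(C, invoked at 5): max of VC(B)=(2, 0), VC(D)=(0, 1), then +1 on thread W0 → (3, 1)
VC(E, invoked at 8): max of VC(C)=(3, 1), then +1 on thread W0 → (4, 1)
VC(H, invoked at 14): max of VC(E)=(4, 1), then +1 on thread W0 → (5, 1)
target: VC(C) = (3, 1)

(3, 1)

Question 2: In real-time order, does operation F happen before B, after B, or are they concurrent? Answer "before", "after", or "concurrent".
F spans [10,11], B spans [3,4]
resp(B)=4 < inv(F)=10

after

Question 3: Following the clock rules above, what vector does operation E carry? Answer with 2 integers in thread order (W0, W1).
no predecessors for D (invoked 6): W1 increments from zero → (0, 1)
no predecessors for A (invoked 1): W0 increments from zero → (1, 0)
merge at F (invoked 10): VC(D)=(0, 1), own-thread bump on W1 → (0, 2)
merge at B (invoked 3): VC(A)=(1, 0), own-thread bump on W0 → (2, 0)
merge at G (invoked 12): VC(F)=(0, 2), own-thread bump on W1 → (0, 3)
merge at C (invoked 5): VC(B)=(2, 0), VC(D)=(0, 1), own-thread bump on W0 → (3, 1)
merge at E (invoked 8): VC(C)=(3, 1), own-thread bump on W0 → (4, 1)
merge at H (invoked 14): VC(E)=(4, 1), own-thread bump on W0 → (5, 1)
target: VC(E) = (4, 1)

(4, 1)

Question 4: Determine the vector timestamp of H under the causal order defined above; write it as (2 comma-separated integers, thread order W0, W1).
D, invoked 6, has no incoming edges; only W1's bump applies → (0, 1)
A, invoked 1, has no incoming edges; only W0's bump applies → (1, 0)
F, invoked 10, takes VC(D)=(0, 1) under max, adds 1 for W1 → (0, 2)
B, invoked 3, takes VC(A)=(1, 0) under max, adds 1 for W0 → (2, 0)
G, invoked 12, takes VC(F)=(0, 2) under max, adds 1 for W1 → (0, 3)
C, invoked 5, takes VC(B)=(2, 0), VC(D)=(0, 1) under max, adds 1 for W0 → (3, 1)
E, invoked 8, takes VC(C)=(3, 1) under max, adds 1 for W0 → (4, 1)
H, invoked 14, takes VC(E)=(4, 1) under max, adds 1 for W0 → (5, 1)
target: VC(H) = (5, 1)

(5, 1)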